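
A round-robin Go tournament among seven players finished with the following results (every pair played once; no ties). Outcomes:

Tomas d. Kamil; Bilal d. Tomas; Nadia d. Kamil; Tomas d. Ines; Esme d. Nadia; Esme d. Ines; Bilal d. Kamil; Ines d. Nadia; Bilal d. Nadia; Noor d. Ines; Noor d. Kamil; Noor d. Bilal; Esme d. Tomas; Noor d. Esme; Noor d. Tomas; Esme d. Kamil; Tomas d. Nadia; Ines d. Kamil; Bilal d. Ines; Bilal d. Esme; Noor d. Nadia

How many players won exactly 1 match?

Win totals: Esme 4, Nadia 1, Ines 2, Noor 6, Bilal 5, Tomas 3, Kamil 0.
Exactly 1: Nadia — 1 player.

1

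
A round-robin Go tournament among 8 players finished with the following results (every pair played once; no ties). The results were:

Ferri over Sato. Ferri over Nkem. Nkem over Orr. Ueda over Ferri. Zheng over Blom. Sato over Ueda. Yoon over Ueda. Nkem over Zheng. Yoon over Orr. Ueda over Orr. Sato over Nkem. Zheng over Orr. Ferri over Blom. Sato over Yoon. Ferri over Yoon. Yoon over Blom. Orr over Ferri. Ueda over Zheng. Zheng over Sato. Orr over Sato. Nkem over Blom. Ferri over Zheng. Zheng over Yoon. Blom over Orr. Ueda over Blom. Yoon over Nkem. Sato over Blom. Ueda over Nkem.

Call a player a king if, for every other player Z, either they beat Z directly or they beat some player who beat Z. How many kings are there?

Ferri reaches everyone (king).
Orr reaches everyone (king).
Sato reaches everyone (king).
Blom cannot reach Yoon, Ueda, Zheng, Nkem in two steps.
Yoon reaches everyone (king).
Ueda reaches everyone (king).
Zheng reaches everyone (king).
Nkem cannot reach Ueda in two steps.
Kings: Ferri, Orr, Sato, Yoon, Ueda, Zheng — 6.

6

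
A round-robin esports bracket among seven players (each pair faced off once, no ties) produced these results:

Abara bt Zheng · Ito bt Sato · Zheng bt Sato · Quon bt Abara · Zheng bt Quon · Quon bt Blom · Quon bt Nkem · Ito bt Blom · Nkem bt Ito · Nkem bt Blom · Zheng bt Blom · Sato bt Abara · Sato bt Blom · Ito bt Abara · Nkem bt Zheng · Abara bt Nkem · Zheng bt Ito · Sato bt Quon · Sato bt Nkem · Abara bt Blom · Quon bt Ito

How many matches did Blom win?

0

Blom's results: beat no one; lost to Abara, Zheng, Sato, Ito, Quon, Nkem.
That is 0 wins.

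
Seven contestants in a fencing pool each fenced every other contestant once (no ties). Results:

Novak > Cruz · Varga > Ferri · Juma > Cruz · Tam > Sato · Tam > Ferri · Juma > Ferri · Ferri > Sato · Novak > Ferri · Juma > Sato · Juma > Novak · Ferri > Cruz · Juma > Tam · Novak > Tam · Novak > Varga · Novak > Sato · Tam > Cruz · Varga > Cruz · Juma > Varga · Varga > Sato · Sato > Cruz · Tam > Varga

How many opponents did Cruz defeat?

Cruz's results: beat no one; lost to Novak, Ferri, Sato, Juma, Varga, Tam.
That is 0 wins.

0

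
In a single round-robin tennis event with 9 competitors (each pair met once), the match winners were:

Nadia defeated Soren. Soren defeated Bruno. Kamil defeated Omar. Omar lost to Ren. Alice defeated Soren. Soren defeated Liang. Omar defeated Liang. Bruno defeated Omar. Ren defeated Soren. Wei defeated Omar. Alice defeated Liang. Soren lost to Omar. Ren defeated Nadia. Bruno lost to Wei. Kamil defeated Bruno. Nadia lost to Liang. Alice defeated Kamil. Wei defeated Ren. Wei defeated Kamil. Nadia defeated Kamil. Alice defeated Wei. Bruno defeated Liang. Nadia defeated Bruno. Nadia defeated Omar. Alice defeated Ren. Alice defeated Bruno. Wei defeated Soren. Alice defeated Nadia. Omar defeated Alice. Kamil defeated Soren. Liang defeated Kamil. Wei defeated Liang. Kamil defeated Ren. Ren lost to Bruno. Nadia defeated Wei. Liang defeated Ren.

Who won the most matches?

Win totals: Soren 2, Liang 3, Nadia 5, Ren 3, Bruno 3, Alice 7, Kamil 4, Omar 3, Wei 6.
Alice leads with 7 wins (next highest: 6).

Alice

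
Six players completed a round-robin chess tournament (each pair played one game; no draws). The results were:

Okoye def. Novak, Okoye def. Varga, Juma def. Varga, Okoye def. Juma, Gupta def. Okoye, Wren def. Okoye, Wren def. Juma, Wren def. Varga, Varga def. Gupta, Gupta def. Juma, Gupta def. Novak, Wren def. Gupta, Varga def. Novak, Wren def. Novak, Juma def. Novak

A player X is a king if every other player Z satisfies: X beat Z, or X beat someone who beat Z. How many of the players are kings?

Juma cannot reach Wren, Okoye in two steps.
Wren reaches everyone (king).
Okoye cannot reach Wren in two steps.
Varga cannot reach Wren in two steps.
Gupta cannot reach Wren in two steps.
Novak cannot reach Juma, Wren, Okoye, Varga, Gupta in two steps.
Kings: Wren — 1.

1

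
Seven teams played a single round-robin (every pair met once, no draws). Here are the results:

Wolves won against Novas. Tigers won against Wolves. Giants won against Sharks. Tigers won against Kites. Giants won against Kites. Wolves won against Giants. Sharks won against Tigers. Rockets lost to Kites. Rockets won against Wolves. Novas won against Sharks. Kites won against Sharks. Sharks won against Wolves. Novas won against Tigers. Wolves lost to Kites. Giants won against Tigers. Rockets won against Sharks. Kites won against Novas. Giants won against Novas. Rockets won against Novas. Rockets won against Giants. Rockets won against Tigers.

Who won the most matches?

Win totals: Novas 2, Giants 4, Tigers 2, Rockets 5, Sharks 2, Wolves 2, Kites 4.
Rockets leads with 5 wins (next highest: 4).

Rockets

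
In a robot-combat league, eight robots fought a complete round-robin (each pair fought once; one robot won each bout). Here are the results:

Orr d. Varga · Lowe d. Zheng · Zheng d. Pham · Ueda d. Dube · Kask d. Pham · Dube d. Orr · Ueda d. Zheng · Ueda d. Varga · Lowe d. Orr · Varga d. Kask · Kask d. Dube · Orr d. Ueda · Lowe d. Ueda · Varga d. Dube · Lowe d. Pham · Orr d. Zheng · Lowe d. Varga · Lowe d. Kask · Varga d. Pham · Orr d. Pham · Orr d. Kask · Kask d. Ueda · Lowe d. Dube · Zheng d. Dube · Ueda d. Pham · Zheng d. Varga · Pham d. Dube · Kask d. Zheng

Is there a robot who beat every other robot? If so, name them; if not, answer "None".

Lowe has 7 wins out of 7 opponents — a perfect record.

Lowe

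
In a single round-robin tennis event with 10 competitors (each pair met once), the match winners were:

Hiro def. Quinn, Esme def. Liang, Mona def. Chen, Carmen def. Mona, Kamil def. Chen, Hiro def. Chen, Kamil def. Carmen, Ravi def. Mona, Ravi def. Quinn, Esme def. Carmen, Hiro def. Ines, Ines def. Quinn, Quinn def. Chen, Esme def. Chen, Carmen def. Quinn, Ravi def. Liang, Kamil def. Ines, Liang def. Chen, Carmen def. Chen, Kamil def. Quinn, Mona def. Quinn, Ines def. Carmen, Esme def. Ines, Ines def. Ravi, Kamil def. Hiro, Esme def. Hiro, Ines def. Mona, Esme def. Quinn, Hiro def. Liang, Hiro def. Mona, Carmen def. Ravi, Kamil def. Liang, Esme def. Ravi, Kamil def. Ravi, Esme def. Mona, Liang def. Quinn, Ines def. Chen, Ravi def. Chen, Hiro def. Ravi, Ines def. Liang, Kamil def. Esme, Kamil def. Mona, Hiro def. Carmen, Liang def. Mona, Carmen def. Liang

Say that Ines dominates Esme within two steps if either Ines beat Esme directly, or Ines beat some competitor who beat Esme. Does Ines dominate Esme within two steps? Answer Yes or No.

Ines did not beat Esme directly.
Ines beat Liang, Ravi, Mona, Carmen, Chen, Quinn, but each of them lost to Esme. No two-step path.

No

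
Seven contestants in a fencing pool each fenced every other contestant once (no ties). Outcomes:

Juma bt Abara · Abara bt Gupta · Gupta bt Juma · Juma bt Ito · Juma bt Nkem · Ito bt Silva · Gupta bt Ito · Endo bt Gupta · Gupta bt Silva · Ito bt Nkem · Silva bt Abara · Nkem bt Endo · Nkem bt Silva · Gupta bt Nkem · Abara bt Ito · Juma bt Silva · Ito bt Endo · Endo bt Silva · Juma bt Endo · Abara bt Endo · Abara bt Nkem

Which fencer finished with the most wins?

Juma

Win totals: Nkem 2, Ito 3, Silva 1, Gupta 4, Endo 2, Abara 4, Juma 5.
Juma leads with 5 wins (next highest: 4).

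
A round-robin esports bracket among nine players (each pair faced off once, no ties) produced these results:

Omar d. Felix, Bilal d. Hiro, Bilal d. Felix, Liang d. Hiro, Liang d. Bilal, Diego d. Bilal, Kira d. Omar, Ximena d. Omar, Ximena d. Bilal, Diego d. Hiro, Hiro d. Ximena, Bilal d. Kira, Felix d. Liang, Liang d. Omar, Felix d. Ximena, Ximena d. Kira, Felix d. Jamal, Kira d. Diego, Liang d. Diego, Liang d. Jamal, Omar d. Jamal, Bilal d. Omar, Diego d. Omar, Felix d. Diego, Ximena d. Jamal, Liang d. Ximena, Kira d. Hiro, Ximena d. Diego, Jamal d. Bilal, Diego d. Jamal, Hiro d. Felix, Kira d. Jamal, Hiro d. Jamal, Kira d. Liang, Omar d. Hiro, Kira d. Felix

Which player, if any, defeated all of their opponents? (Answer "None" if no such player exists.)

None

Highest win total is Liang with 6 (out of 8 possible).
Liang lost to Felix, Kira, so no player went undefeated.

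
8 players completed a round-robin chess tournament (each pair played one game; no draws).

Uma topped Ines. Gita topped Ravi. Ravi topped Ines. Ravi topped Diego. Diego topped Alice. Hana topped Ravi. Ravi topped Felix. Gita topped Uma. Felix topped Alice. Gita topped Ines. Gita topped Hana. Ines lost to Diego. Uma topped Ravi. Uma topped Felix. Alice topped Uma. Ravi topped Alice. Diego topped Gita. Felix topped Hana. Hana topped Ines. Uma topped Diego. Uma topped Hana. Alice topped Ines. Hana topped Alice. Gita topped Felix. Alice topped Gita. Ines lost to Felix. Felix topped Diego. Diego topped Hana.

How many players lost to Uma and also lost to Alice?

Uma beat: Diego, Ines, Hana, Felix, Ravi.
Alice beat: Ines, Uma, Gita.
Both beat: Ines — 1.

1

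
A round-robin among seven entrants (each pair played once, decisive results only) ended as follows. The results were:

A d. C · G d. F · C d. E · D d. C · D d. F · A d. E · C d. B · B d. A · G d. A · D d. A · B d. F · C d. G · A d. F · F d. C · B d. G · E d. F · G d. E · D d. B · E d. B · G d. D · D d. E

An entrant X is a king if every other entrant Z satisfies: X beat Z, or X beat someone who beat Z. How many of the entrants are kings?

4

A cannot reach D in two steps.
B reaches everyone (king).
C reaches everyone (king).
D reaches everyone (king).
E cannot reach D in two steps.
F cannot reach A, D in two steps.
G reaches everyone (king).
Kings: B, C, D, G — 4.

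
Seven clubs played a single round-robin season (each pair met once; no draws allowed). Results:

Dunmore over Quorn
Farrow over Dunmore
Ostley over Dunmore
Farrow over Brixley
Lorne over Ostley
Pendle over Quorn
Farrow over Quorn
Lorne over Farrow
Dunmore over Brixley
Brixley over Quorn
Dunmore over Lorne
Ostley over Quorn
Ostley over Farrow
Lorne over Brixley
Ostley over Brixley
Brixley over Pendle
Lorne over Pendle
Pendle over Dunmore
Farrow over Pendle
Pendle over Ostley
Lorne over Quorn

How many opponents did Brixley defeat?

Brixley's results: beat Quorn, Pendle; lost to Lorne, Ostley, Dunmore, Farrow.
That is 2 wins.

2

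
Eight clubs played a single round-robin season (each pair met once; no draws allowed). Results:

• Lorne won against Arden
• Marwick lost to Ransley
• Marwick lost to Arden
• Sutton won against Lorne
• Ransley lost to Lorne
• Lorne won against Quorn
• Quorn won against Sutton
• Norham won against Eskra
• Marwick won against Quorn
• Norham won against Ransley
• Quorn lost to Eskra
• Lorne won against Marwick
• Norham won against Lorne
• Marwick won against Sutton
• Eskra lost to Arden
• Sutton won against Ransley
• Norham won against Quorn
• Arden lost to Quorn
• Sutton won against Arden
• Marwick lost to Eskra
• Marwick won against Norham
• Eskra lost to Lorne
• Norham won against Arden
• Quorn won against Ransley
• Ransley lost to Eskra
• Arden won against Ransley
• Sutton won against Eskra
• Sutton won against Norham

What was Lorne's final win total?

5

Lorne's results: beat Ransley, Arden, Marwick, Quorn, Eskra; lost to Sutton, Norham.
That is 5 wins.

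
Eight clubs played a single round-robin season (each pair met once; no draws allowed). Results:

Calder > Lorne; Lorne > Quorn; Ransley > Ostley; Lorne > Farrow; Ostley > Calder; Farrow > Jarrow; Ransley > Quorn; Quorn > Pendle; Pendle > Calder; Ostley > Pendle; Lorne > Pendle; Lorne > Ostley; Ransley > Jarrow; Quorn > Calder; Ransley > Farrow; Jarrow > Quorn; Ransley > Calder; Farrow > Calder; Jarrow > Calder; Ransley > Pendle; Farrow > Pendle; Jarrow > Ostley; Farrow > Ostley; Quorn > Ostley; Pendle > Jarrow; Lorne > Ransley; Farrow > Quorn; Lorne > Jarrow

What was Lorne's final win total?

6

Lorne's results: beat Jarrow, Farrow, Ransley, Quorn, Ostley, Pendle; lost to Calder.
That is 6 wins.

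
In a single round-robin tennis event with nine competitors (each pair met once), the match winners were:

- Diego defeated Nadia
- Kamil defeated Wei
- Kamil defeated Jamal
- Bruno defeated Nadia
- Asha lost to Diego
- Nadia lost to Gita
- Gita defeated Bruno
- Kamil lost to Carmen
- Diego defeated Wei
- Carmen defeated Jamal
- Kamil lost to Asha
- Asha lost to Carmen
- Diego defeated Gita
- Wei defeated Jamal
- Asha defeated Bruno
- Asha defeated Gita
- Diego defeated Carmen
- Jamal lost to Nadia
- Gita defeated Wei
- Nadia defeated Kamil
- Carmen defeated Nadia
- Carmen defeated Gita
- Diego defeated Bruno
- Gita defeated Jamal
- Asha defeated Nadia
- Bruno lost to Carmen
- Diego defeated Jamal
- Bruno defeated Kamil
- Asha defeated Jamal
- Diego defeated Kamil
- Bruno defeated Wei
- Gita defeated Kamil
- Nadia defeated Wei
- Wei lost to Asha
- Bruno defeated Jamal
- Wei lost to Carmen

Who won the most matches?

Win totals: Jamal 0, Nadia 3, Carmen 7, Asha 6, Gita 5, Kamil 2, Diego 8, Bruno 4, Wei 1.
Diego leads with 8 wins (next highest: 7).

Diego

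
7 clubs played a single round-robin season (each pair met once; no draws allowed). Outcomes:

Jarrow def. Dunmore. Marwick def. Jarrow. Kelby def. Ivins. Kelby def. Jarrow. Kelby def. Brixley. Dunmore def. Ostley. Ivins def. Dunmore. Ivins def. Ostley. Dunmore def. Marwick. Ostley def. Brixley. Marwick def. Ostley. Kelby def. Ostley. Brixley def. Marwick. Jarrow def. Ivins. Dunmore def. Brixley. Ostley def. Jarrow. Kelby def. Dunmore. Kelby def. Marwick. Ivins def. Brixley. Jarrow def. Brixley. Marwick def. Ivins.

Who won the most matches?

Win totals: Ostley 2, Kelby 6, Dunmore 3, Brixley 1, Jarrow 3, Marwick 3, Ivins 3.
Kelby leads with 6 wins (next highest: 3).

Kelby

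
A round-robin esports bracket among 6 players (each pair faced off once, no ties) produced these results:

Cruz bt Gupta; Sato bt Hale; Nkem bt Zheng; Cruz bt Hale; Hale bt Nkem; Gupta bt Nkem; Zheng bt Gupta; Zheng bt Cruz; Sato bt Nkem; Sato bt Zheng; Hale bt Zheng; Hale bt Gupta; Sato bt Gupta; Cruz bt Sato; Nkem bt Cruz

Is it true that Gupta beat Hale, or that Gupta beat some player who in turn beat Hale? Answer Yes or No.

Gupta did not beat Hale directly.
Gupta beat Nkem, but each of them lost to Hale. No two-step path.

No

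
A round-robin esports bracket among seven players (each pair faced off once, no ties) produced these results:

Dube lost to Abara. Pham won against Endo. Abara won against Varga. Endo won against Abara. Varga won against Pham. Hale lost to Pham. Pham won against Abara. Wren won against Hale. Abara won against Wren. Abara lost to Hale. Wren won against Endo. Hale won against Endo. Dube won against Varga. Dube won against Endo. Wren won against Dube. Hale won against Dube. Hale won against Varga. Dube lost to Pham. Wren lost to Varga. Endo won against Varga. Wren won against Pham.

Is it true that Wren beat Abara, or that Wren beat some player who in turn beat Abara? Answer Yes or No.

Wren did not beat Abara directly.
Wren beat Endo, Dube, Hale, Pham. Of those, Endo beat Abara.

Yes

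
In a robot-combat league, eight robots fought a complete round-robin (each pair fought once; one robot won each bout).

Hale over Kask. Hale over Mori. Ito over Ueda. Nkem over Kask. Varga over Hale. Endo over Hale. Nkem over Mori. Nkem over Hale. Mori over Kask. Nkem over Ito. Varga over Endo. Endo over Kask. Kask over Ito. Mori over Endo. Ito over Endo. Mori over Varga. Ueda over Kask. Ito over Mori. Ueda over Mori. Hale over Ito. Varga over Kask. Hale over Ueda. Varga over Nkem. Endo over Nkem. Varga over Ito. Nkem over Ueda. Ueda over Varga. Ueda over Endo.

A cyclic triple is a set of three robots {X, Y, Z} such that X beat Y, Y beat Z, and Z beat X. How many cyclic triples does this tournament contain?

15

Win totals: Hale 4, Ito 3, Ueda 4, Mori 3, Varga 5, Kask 1, Nkem 5, Endo 3.
A robot with w wins dominates both others in C(w,2) triples; summing gives 6 + 3 + 6 + 3 + 10 + 0 + 10 + 3 = 41 transitive triples.
Total triples C(8,3) = 56, so cyclic triples = 56 − 41 = 15.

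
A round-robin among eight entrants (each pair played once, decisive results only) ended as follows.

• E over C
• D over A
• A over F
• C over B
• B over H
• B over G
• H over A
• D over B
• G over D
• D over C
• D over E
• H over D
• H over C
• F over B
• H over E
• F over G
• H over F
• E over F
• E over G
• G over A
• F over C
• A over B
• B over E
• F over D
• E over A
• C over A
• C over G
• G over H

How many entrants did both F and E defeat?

F beat: B, C, D, G.
E beat: A, C, F, G.
Both beat: C, G — 2.

2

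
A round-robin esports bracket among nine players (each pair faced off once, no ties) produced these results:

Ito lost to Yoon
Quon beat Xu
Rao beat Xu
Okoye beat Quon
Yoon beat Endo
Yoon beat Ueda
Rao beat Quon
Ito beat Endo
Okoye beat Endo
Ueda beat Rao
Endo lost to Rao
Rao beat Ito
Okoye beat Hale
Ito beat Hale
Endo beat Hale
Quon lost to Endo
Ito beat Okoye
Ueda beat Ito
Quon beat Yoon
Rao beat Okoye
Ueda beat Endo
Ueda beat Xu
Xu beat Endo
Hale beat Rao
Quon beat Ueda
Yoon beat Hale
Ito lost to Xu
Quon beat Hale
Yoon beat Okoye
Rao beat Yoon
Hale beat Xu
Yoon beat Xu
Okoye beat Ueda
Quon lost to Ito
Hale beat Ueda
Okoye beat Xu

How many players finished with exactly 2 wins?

Win totals: Yoon 6, Rao 6, Xu 2, Hale 3, Okoye 5, Endo 2, Ito 4, Quon 4, Ueda 4.
Exactly 2: Xu, Endo — 2 players.

2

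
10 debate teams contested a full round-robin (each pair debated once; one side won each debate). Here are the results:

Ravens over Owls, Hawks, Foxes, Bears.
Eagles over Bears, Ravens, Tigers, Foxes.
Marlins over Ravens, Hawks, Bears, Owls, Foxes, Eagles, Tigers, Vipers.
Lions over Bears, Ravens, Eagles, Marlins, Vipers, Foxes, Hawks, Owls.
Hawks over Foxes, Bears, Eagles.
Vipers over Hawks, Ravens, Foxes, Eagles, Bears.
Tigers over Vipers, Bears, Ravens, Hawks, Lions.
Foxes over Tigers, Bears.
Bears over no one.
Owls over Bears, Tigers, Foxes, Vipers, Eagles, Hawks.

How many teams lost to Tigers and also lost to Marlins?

4

Tigers beat: Vipers, Ravens, Bears, Lions, Hawks.
Marlins beat: Vipers, Foxes, Ravens, Bears, Eagles, Tigers, Owls, Hawks.
Both beat: Vipers, Ravens, Bears, Hawks — 4.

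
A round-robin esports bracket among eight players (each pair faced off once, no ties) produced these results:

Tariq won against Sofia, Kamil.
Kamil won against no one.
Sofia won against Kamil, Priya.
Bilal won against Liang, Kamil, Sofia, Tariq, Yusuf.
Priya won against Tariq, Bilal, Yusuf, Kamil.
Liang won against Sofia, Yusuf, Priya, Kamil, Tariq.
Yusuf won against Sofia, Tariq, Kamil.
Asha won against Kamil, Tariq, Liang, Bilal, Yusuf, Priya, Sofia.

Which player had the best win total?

Asha

Win totals: Yusuf 3, Sofia 2, Priya 4, Bilal 5, Tariq 2, Kamil 0, Asha 7, Liang 5.
Asha leads with 7 wins (next highest: 5).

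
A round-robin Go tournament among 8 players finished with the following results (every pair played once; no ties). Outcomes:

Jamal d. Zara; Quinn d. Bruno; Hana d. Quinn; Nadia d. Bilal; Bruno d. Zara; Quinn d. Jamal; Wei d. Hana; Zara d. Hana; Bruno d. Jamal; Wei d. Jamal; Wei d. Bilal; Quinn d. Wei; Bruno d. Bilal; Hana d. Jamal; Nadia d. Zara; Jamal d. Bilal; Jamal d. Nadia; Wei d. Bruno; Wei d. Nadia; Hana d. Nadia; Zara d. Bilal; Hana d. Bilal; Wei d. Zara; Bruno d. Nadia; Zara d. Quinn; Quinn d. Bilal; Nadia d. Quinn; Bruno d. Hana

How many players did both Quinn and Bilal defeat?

Quinn beat: Bilal, Jamal, Wei, Bruno.
Bilal beat: no one.
No one was beaten by both.

0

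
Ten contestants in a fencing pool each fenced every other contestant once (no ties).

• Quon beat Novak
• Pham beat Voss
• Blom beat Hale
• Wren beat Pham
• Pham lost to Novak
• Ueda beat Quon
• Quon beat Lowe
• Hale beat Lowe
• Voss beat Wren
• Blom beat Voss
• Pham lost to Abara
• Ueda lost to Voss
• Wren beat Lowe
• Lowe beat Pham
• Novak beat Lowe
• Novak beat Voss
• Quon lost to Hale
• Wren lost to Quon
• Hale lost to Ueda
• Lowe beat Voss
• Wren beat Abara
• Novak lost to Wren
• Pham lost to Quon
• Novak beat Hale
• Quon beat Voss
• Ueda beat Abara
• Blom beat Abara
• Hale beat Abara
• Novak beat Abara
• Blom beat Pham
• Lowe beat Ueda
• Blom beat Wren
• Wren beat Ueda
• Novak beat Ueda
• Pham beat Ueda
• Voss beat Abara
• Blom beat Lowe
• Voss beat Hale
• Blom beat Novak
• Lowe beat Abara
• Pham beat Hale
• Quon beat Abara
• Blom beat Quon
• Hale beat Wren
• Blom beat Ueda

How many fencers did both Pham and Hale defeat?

Pham beat: Voss, Hale, Ueda.
Hale beat: Quon, Lowe, Abara, Wren.
No one was beaten by both.

0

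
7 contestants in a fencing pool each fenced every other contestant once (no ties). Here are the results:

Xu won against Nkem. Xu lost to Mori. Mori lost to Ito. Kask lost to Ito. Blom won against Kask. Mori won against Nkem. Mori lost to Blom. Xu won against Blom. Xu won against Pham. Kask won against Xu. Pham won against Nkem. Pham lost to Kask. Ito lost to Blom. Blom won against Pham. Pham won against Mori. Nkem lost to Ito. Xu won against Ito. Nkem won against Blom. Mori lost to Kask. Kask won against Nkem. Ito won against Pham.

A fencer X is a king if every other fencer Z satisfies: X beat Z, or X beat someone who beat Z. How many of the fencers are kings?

Pham cannot reach Ito, Kask in two steps.
Ito reaches everyone (king).
Nkem cannot reach Xu in two steps.
Xu reaches everyone (king).
Kask reaches everyone (king).
Blom reaches everyone (king).
Mori cannot reach Kask in two steps.
Kings: Ito, Xu, Kask, Blom — 4.

4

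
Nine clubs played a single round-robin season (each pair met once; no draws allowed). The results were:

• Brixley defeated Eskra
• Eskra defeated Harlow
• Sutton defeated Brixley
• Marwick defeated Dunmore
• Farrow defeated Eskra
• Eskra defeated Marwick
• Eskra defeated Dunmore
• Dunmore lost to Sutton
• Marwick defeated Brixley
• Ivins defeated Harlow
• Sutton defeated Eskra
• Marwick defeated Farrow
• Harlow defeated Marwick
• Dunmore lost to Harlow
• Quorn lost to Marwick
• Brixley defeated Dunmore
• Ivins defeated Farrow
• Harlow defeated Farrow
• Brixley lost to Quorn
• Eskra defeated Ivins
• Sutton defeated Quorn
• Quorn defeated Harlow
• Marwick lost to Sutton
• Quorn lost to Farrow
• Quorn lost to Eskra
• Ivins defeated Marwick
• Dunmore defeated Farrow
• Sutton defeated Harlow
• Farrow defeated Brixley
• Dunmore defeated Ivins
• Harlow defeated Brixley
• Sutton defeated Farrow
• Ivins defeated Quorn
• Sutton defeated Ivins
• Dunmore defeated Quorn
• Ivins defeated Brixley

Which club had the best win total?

Win totals: Quorn 2, Ivins 5, Farrow 3, Harlow 4, Dunmore 3, Marwick 4, Brixley 2, Sutton 8, Eskra 5.
Sutton leads with 8 wins (next highest: 5).

Sutton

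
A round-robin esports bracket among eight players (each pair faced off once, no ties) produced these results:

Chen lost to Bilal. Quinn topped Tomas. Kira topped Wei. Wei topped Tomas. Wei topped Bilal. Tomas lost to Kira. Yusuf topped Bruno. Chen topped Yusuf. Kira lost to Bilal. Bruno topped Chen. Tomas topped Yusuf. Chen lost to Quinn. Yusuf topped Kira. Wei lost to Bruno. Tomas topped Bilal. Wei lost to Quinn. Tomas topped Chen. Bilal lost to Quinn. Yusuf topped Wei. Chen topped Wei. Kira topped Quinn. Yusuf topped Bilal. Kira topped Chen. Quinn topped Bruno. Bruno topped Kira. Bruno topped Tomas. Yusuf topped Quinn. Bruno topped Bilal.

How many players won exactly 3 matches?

1

Win totals: Bruno 5, Bilal 2, Wei 2, Quinn 5, Kira 4, Yusuf 5, Tomas 3, Chen 2.
Exactly 3: Tomas — 1 player.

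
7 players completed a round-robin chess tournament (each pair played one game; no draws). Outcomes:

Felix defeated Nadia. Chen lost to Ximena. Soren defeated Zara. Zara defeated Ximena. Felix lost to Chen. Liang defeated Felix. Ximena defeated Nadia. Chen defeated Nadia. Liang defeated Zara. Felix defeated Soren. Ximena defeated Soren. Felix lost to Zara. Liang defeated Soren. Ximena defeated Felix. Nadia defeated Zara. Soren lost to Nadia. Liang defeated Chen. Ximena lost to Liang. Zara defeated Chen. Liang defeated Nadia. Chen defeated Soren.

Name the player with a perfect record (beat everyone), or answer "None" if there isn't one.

Liang

Liang has 6 wins out of 6 opponents — a perfect record.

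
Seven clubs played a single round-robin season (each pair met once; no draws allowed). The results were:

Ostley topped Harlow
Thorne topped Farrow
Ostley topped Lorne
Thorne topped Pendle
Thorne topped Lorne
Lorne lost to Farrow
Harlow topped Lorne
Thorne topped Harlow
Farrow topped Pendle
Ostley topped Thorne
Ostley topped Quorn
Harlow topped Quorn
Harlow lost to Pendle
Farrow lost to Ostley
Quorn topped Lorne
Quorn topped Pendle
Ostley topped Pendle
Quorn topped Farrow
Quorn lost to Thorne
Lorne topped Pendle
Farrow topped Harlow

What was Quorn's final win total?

3

Quorn's results: beat Lorne, Farrow, Pendle; lost to Thorne, Ostley, Harlow.
That is 3 wins.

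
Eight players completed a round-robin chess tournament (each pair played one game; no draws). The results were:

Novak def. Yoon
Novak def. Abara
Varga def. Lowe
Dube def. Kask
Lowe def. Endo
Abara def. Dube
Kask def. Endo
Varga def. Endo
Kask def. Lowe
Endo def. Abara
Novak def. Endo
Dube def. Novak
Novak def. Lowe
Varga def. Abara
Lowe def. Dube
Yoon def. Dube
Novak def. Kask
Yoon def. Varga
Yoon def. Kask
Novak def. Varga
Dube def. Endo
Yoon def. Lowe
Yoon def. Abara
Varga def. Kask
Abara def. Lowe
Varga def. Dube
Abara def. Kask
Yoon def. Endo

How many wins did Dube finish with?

Dube's results: beat Novak, Endo, Kask; lost to Varga, Abara, Yoon, Lowe.
That is 3 wins.

3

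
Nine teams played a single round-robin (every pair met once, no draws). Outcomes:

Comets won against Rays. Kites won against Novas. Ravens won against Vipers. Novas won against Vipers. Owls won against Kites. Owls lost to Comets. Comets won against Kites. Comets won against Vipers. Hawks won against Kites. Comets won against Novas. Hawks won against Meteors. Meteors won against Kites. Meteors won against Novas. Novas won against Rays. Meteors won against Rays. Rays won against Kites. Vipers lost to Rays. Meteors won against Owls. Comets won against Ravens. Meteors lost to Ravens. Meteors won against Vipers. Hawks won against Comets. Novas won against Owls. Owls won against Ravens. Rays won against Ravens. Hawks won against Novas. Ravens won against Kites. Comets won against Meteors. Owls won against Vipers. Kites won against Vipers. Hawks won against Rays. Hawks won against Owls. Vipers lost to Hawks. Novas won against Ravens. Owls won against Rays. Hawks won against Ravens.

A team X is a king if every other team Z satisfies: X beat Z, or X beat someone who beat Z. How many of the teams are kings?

1

Kites cannot reach Meteors, Hawks, Comets in two steps.
Novas cannot reach Hawks, Comets in two steps.
Meteors cannot reach Hawks, Comets in two steps.
Ravens cannot reach Hawks, Comets in two steps.
Hawks reaches everyone (king).
Owls cannot reach Hawks, Comets in two steps.
Rays cannot reach Hawks, Owls, Comets in two steps.
Comets cannot reach Hawks in two steps.
Vipers cannot reach Kites, Novas, Meteors, Ravens, Hawks, Owls, Rays, Comets in two steps.
Kings: Hawks — 1.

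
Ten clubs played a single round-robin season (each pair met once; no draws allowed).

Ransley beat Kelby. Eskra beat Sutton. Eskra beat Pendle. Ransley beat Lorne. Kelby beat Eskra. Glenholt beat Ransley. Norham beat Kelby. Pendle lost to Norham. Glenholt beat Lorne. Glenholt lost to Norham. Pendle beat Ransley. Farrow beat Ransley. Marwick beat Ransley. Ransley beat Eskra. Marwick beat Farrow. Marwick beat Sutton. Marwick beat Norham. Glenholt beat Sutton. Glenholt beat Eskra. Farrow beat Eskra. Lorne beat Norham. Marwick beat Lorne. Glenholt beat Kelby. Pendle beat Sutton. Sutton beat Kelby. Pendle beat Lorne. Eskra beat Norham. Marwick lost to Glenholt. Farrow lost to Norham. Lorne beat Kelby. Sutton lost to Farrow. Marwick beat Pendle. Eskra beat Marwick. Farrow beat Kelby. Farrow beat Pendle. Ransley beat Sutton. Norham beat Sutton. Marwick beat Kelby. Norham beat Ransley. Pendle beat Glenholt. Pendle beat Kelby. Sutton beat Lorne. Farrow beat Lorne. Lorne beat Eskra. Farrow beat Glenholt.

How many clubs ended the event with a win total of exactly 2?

Win totals: Kelby 1, Lorne 3, Pendle 5, Sutton 2, Farrow 7, Glenholt 6, Ransley 4, Norham 6, Eskra 4, Marwick 7.
Exactly 2: Sutton — 1 club.

1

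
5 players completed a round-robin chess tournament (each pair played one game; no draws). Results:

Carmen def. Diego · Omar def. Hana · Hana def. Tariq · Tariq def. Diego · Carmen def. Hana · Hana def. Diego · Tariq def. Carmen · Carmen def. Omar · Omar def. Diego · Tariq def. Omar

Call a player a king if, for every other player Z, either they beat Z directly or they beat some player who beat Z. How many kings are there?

Carmen reaches everyone (king).
Omar cannot reach Carmen in two steps.
Hana reaches everyone (king).
Diego cannot reach Carmen, Omar, Hana, Tariq in two steps.
Tariq reaches everyone (king).
Kings: Carmen, Hana, Tariq — 3.

3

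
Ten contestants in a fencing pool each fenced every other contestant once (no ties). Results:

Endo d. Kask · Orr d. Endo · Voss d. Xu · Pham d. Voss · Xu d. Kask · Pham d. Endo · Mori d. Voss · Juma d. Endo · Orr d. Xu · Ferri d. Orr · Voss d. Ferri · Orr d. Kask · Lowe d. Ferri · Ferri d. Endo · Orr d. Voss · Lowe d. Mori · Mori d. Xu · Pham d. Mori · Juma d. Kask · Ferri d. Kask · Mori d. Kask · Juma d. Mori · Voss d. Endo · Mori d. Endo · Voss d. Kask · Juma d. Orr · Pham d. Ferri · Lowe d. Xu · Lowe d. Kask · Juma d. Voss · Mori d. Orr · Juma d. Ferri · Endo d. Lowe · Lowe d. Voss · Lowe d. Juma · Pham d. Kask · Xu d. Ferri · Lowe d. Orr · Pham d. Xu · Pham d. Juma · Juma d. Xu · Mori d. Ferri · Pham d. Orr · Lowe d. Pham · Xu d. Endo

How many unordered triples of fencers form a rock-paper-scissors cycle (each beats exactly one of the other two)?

Win totals: Juma 7, Pham 8, Lowe 8, Kask 0, Mori 6, Ferri 3, Endo 2, Xu 3, Voss 4, Orr 4.
A fencer with w wins dominates both others in C(w,2) triples; summing gives 21 + 28 + 28 + 0 + 15 + 3 + 1 + 3 + 6 + 6 = 111 transitive triples.
Total triples C(10,3) = 120, so cyclic triples = 120 − 111 = 9.

9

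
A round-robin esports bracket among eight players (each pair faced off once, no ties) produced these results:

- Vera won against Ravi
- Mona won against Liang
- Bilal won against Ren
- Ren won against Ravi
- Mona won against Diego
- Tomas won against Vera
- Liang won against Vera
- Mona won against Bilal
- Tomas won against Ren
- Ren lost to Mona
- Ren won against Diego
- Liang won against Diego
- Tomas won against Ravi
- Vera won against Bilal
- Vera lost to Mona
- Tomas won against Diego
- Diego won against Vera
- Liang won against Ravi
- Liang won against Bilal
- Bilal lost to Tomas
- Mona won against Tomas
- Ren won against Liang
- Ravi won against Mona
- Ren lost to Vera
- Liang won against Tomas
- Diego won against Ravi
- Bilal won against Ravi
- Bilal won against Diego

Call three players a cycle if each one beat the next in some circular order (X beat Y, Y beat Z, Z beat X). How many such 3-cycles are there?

11

Win totals: Ren 3, Mona 6, Tomas 5, Diego 2, Vera 3, Ravi 1, Liang 5, Bilal 3.
A player with w wins dominates both others in C(w,2) triples; summing gives 3 + 15 + 10 + 1 + 3 + 0 + 10 + 3 = 45 transitive triples.
Total triples C(8,3) = 56, so cyclic triples = 56 − 45 = 11.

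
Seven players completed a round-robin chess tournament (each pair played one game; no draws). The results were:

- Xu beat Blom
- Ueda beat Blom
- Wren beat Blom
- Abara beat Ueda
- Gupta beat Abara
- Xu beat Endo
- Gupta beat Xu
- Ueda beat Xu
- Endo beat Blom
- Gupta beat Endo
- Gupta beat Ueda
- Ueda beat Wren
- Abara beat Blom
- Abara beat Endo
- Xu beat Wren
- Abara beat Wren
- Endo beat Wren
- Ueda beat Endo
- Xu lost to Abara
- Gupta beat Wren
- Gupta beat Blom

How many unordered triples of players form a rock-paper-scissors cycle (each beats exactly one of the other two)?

0

Win totals: Wren 1, Endo 2, Xu 3, Abara 5, Blom 0, Ueda 4, Gupta 6.
A player with w wins dominates both others in C(w,2) triples; summing gives 0 + 1 + 3 + 10 + 0 + 6 + 15 = 35 transitive triples.
Total triples C(7,3) = 35, so cyclic triples = 35 − 35 = 0.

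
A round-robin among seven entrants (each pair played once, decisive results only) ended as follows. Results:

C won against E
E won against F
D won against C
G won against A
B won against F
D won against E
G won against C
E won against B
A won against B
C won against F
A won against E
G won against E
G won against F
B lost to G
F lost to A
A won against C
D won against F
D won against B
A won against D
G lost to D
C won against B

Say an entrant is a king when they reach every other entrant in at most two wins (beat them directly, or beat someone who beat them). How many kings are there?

A reaches everyone (king).
B cannot reach A, C, D, E, G in two steps.
C cannot reach A, D, G in two steps.
D reaches everyone (king).
E cannot reach A, C, D, G in two steps.
F cannot reach A, B, C, D, E, G in two steps.
G reaches everyone (king).
Kings: A, D, G — 3.

3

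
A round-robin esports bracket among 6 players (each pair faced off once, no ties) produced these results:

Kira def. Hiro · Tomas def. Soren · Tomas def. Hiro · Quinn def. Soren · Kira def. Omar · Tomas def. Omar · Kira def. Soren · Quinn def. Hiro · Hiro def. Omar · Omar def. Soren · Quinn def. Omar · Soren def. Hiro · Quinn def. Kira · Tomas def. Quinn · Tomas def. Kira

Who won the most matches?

Win totals: Soren 1, Hiro 1, Tomas 5, Omar 1, Kira 3, Quinn 4.
Tomas leads with 5 wins (next highest: 4).

Tomas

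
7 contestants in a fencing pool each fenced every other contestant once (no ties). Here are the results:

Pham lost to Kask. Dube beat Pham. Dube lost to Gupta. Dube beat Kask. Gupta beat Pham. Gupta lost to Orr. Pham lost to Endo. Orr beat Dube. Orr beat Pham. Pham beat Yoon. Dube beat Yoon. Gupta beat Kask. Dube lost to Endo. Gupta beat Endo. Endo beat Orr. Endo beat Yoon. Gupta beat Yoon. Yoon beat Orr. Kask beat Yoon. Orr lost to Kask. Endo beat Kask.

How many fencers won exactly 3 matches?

Win totals: Pham 1, Yoon 1, Dube 3, Gupta 5, Kask 3, Endo 5, Orr 3.
Exactly 3: Dube, Kask, Orr — 3 fencers.

3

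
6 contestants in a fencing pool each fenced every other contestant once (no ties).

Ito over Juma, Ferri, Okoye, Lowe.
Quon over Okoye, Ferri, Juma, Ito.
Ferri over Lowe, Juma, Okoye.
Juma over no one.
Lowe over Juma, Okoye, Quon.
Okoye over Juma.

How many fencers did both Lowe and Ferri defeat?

Lowe beat: Okoye, Juma, Quon.
Ferri beat: Lowe, Okoye, Juma.
Both beat: Okoye, Juma — 2.

2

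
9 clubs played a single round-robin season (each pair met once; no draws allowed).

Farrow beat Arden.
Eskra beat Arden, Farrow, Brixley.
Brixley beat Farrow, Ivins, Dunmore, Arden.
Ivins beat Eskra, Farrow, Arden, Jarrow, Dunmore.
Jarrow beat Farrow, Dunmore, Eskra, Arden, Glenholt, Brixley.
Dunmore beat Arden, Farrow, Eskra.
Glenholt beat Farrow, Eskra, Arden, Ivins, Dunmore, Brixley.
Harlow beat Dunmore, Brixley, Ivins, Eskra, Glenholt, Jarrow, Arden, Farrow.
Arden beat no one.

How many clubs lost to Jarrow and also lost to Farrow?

Jarrow beat: Arden, Eskra, Glenholt, Farrow, Dunmore, Brixley.
Farrow beat: Arden.
Both beat: Arden — 1.

1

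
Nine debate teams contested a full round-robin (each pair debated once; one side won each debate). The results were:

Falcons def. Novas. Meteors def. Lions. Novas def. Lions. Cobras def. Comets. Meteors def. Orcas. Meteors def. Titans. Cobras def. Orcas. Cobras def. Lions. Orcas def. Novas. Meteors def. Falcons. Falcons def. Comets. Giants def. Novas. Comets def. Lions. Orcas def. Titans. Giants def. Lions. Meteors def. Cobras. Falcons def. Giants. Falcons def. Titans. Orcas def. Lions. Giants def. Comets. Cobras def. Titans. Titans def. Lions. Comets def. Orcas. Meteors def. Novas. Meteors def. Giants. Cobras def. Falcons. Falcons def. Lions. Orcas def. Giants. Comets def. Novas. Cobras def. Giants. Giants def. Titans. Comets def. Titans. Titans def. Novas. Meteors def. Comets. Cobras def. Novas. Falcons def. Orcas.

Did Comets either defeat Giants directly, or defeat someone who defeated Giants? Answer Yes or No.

Yes

Comets did not beat Giants directly.
Comets beat Titans, Orcas, Lions, Novas. Of those, Orcas beat Giants.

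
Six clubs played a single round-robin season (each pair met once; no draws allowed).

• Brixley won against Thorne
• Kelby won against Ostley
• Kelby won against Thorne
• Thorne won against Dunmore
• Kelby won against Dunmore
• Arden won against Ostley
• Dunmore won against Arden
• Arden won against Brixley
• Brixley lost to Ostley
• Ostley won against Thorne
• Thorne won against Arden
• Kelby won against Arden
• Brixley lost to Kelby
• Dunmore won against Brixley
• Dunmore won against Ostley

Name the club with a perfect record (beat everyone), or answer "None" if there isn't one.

Kelby

Kelby has 5 wins out of 5 opponents — a perfect record.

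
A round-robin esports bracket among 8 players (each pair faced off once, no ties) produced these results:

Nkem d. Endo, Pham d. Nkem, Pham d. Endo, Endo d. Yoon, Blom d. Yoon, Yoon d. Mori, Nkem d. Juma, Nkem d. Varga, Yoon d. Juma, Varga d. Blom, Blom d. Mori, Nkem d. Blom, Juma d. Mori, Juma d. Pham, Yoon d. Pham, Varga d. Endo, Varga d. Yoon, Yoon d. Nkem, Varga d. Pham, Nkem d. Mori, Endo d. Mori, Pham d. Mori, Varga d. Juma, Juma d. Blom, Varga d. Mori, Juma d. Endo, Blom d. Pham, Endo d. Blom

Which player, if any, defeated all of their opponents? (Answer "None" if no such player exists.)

None

Highest win total is Varga with 6 (out of 7 possible).
Varga lost to Nkem, so no player went undefeated.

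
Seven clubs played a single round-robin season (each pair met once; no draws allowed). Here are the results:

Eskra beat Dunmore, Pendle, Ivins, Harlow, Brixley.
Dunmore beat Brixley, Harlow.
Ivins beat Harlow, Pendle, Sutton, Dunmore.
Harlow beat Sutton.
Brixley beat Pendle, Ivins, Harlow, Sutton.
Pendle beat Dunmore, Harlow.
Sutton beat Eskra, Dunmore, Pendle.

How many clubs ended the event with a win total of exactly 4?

Win totals: Brixley 4, Harlow 1, Dunmore 2, Eskra 5, Pendle 2, Ivins 4, Sutton 3.
Exactly 4: Brixley, Ivins — 2 clubs.

2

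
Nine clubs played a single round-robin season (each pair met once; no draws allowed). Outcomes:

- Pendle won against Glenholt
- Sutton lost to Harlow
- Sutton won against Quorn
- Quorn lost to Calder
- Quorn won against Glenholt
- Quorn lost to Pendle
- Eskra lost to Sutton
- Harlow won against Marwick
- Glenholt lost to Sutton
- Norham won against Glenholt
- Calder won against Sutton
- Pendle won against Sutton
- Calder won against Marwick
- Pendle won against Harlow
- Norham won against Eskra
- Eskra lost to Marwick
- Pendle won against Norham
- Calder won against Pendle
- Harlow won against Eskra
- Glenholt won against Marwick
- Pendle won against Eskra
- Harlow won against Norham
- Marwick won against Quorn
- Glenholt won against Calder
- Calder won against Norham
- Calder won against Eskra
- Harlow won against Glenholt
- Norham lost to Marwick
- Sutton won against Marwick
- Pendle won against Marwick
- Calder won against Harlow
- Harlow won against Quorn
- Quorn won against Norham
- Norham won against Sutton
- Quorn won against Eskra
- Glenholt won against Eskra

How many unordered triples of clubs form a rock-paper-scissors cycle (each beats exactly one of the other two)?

9

Win totals: Marwick 3, Sutton 4, Norham 3, Pendle 7, Quorn 3, Glenholt 3, Eskra 0, Harlow 6, Calder 7.
A club with w wins dominates both others in C(w,2) triples; summing gives 3 + 6 + 3 + 21 + 3 + 3 + 0 + 15 + 21 = 75 transitive triples.
Total triples C(9,3) = 84, so cyclic triples = 84 − 75 = 9.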